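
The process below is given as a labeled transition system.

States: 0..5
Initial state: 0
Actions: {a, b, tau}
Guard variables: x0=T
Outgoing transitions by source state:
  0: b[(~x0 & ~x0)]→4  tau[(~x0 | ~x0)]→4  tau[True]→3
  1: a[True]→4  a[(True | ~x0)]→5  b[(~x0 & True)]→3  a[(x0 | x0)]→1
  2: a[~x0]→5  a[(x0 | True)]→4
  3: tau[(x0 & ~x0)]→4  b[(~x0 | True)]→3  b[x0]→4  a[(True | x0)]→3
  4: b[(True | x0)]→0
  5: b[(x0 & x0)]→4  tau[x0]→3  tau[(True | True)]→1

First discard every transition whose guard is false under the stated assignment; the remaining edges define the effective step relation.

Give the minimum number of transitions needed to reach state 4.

Layered search for 4:
  depth 0: {0}
  depth 1: {3}
  depth 2: {4}
depth(4)=2, e.g. tau·b

Answer: 2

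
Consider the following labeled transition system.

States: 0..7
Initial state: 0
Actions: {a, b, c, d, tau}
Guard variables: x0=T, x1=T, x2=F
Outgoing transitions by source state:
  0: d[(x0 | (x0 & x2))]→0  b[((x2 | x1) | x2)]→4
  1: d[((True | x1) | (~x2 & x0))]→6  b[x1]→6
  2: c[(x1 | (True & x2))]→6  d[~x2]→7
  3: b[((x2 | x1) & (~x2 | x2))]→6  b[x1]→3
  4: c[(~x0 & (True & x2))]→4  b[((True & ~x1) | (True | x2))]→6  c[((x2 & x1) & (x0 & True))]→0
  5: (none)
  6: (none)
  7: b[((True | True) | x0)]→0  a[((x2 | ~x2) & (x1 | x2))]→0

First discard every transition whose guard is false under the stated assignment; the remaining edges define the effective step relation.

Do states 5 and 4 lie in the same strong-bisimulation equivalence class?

Compute ~ classes (split until stable):
  π0 = {{0,1,2,3,4,5,6,7}}
  π1 = {{0,1},{2},{3,4},{5,6},{7}}
  π2 = {{0},{1},{2},{3},{4},{5,6},{7}}
Fixed point at round 3; 7 class(es).
[5]={5,6}  [4]={4}

Answer: NOT BISIMILAR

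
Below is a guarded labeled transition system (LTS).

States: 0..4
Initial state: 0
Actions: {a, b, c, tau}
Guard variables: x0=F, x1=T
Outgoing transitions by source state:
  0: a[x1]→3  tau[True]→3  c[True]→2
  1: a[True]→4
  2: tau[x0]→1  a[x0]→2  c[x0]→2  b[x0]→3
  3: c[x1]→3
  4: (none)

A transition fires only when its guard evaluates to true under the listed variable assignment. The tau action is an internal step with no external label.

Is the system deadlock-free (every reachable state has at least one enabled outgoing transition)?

Reachable = {0,2,3}
  0: a→3  c→2  tau→3  [3 exit(s)]
  2: ∅  [no exit]
  3: c→3  [1 exit(s)]
witness 2: c

Answer: DEADLOCK at state 2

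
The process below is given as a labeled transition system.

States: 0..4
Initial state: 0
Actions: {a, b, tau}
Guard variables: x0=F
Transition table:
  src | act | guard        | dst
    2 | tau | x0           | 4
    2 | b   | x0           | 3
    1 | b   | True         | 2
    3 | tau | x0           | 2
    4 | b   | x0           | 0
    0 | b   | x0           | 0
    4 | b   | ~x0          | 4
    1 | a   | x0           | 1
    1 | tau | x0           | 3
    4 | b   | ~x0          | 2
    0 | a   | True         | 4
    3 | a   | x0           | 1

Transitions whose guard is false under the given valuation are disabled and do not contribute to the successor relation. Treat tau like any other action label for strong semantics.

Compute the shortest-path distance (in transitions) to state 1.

BFS to 1:
  depth 0: {0}
  depth 1: {4}
  depth 2: {2}
1 never appears.

Answer: UNREACHABLE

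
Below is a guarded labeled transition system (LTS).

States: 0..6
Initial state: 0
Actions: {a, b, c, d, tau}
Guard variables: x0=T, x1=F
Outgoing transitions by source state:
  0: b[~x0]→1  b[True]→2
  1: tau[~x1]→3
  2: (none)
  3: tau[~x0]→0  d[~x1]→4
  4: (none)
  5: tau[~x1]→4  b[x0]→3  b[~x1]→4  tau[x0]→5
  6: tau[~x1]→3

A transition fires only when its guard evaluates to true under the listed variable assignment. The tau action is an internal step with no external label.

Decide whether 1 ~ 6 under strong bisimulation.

Refine partition for ~:
  P[0] = {{0,1,2,3,4,5,6}}
  P[1] = {{0},{1,6},{2,4},{3},{5}}
stable after 2 split(s): 5 block(s)
1∈{1,6}, 6∈{1,6}

Answer: BISIMILAR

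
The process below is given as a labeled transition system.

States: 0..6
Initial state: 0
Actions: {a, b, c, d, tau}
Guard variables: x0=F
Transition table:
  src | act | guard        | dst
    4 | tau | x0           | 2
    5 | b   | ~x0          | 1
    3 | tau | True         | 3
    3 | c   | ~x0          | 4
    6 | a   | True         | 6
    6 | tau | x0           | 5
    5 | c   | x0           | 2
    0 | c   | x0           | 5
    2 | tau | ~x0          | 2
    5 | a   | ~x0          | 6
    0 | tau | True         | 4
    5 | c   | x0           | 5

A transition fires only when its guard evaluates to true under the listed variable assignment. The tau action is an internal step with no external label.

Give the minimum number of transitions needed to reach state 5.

Layered search for 5:
  depth 0: {0}
  depth 1: {4}
5 never appears.

Answer: UNREACHABLE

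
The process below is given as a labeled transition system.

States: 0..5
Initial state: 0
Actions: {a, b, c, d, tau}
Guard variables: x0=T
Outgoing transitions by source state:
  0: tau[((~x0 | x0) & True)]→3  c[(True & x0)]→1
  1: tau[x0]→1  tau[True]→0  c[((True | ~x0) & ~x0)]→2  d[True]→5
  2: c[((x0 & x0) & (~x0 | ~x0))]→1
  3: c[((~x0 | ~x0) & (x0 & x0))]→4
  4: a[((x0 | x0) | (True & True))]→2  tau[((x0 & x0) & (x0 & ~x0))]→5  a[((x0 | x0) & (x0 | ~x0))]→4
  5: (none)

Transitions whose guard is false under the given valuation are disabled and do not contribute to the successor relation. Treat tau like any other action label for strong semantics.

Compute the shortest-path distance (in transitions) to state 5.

Breadth-first toward 5:
  L0 = {0}
  L1 = {1,3}
  L2 = {5}
first hit 5 at d=2 via c·d

Answer: 2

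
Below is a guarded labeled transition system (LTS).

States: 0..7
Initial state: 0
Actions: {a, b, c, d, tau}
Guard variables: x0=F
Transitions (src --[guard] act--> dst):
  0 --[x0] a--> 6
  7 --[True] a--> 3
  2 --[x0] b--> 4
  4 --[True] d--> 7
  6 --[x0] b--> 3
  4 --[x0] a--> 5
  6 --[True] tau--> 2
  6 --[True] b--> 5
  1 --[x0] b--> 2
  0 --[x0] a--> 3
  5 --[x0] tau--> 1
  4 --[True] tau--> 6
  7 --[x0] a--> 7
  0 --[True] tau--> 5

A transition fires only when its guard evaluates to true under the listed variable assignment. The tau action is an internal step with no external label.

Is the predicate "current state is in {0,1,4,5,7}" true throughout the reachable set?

Answer: INVARIANT HOLDS

Analysis:
Inv-set: {0,1,4,5,7}
Reachable = {0,5}
  0: ok
  5: ok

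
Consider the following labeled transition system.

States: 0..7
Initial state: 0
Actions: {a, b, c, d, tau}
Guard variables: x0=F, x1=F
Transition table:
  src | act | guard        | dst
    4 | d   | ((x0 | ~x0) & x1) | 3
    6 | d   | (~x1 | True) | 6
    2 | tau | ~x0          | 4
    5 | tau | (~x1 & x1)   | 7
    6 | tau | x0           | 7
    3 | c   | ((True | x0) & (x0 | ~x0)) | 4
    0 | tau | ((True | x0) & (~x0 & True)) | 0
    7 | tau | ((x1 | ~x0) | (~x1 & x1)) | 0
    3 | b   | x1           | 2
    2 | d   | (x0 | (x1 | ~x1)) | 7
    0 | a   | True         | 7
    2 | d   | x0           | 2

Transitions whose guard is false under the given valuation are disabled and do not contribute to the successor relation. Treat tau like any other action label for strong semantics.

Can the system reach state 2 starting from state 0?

7 transition(s) survive guard evaluation.
depth 0: {0}
depth 1: {7}  cumulative {0,7}
R = {0,7}

Answer: UNREACHABLE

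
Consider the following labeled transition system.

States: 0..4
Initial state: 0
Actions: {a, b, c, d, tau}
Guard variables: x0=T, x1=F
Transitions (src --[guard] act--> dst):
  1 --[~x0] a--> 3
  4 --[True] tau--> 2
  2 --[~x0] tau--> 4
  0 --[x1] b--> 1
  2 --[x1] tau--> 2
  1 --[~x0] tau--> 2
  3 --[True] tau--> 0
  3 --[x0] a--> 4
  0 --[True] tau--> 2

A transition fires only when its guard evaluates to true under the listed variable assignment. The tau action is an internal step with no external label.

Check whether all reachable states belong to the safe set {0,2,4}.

Safe = {0,2,4}
Reach set: {0,2}
  0: ✓
  2: ✓

Answer: INVARIANT HOLDS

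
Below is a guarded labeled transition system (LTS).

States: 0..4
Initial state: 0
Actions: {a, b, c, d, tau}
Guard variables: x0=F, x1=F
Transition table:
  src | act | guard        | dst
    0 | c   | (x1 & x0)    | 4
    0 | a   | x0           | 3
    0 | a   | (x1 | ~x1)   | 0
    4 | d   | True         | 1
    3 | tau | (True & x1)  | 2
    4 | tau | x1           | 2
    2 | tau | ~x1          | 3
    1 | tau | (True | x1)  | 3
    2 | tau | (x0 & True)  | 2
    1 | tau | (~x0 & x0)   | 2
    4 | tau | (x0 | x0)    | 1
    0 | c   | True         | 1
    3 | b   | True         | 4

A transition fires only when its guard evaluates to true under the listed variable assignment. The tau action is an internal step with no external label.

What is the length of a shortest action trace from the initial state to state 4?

Breadth-first toward 4:
  L0 = {0}
  L1 = {1}
  L2 = {3}
  L3 = {4}
first hit 4 at d=3 via c·tau·b

Answer: 3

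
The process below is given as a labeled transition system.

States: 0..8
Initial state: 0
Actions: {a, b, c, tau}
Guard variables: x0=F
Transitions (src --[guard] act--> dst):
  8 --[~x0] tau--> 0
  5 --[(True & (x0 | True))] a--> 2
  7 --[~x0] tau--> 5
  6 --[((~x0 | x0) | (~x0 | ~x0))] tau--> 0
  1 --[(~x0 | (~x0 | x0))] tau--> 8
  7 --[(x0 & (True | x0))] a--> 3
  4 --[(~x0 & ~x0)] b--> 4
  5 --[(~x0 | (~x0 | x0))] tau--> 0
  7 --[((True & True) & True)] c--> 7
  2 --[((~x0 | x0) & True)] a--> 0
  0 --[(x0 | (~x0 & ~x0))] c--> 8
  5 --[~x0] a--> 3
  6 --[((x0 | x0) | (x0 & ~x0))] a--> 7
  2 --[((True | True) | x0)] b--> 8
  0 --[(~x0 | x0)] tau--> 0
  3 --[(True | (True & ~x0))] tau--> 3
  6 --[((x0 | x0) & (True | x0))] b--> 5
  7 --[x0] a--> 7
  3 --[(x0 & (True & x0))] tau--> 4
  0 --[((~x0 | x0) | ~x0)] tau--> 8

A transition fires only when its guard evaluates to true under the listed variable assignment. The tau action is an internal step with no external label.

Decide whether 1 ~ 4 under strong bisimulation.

Bisimulation quotient by refinement:
  π0 = {{0,1,2,3,4,5,6,7,8}}
  π1 = {{0,7},{1,3,6,8},{2},{4},{5}}
  π2 = {{0},{1,3},{2},{4},{5},{6,8},{7}}
  π3 = {{0},{1},{2},{3},{4},{5},{6,8},{7}}
stable after 4 split(s): 8 block(s)
1∈{1}, 4∈{4}

Answer: NOT BISIMILAR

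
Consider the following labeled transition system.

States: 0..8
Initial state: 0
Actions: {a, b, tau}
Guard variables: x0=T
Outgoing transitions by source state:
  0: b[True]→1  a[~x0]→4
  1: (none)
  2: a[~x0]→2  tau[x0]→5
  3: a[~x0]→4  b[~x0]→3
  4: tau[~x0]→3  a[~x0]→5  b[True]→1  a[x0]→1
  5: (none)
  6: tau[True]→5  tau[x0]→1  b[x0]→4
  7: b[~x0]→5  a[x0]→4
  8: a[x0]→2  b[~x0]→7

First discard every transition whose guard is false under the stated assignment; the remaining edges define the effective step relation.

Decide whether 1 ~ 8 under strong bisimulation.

Refine partition for ~:
  P[0] = {{0,1,2,3,4,5,6,7,8}}
  P[1] = {{0},{1,3,5},{2},{4},{6},{7,8}}
  P[2] = {{0},{1,3,5},{2},{4},{6},{7},{8}}
stable after 3 split(s): 7 block(s)
class of 1: {1,3,5}; class of 8: {8}

Answer: NOT BISIMILAR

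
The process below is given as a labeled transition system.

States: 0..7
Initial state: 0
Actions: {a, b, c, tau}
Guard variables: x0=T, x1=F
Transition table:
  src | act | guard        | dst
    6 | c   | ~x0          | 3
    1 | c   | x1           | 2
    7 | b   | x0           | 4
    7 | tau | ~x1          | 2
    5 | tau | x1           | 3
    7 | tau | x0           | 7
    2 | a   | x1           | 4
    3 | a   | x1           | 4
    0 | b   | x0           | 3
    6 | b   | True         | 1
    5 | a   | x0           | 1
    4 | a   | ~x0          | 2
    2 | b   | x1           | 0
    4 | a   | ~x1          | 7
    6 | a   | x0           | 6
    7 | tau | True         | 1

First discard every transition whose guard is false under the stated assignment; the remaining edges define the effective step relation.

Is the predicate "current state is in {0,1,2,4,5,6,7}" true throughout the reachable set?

Answer: INVARIANT VIOLATED at state 3

Analysis:
Allowed set {0,1,2,4,5,6,7}
R = {0,3}
  0: safe
  3: VIOLATES
counterexample path to 3: b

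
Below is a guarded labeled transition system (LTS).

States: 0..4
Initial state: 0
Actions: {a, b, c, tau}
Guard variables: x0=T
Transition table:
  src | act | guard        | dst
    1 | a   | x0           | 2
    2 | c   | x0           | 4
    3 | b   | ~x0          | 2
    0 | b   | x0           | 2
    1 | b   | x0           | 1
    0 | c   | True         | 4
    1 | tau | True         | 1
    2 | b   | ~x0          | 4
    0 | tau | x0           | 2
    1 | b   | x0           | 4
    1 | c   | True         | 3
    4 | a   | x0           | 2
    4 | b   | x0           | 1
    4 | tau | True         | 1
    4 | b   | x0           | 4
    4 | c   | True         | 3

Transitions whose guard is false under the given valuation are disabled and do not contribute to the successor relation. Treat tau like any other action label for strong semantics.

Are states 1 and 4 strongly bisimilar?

Answer: BISIMILAR

Working:
Compute ~ classes (split until stable):
  round 0: {{0,1,2,3,4}}
  round 1: {{0},{1,4},{2},{3}}
4 equivalence class(es) (converged in 2)
1∈{1,4}, 4∈{1,4}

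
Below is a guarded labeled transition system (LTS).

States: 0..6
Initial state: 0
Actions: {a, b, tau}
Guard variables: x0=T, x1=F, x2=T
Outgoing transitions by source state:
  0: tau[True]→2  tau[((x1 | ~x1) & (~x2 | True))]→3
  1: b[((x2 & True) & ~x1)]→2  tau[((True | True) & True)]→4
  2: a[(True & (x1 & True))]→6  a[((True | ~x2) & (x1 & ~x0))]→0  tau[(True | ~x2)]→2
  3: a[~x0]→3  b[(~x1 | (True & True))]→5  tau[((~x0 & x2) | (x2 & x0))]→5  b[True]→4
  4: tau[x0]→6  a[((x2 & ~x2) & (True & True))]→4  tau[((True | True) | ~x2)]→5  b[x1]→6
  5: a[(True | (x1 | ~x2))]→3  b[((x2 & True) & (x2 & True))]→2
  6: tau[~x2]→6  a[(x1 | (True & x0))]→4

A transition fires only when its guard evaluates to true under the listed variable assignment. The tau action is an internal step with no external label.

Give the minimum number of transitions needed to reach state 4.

BFS to 4:
  depth 0: {0}
  depth 1: {2,3}
  depth 2: {4,5}
4 enters at depth 2; path tau·b

Answer: 2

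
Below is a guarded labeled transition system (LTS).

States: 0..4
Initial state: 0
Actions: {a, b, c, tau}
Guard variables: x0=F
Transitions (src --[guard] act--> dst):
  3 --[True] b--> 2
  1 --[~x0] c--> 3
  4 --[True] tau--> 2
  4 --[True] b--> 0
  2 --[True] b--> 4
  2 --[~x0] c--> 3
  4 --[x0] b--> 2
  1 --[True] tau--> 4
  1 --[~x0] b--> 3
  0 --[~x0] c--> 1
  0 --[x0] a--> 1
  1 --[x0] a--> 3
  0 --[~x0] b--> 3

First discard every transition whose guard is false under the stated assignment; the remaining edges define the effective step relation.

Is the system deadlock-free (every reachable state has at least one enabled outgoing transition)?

R = {0,1,2,3,4}
  0: b→3  c→1  [deg 2]
  1: b→3  c→3  tau→4  [deg 3]
  2: b→4  c→3  [deg 2]
  3: b→2  [deg 1]
  4: b→0  tau→2  [deg 2]

Answer: DEADLOCK-FREE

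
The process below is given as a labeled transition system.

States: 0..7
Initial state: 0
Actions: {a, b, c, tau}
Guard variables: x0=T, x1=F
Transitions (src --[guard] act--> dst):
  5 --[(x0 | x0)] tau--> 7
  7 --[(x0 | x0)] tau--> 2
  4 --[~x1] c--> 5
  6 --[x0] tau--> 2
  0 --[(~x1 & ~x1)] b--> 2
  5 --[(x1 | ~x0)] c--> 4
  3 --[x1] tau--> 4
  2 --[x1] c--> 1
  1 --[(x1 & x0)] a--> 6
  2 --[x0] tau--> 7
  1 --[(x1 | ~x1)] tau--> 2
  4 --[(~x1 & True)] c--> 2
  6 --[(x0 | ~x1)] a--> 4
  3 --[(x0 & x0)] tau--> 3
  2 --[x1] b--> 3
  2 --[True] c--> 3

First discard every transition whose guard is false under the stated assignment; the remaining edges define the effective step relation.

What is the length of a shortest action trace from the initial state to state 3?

Answer: 2

Trace:
Breadth-first toward 3:
  L0 = {0}
  L1 = {2}
  L2 = {3,7}
first hit 3 at d=2 via b·c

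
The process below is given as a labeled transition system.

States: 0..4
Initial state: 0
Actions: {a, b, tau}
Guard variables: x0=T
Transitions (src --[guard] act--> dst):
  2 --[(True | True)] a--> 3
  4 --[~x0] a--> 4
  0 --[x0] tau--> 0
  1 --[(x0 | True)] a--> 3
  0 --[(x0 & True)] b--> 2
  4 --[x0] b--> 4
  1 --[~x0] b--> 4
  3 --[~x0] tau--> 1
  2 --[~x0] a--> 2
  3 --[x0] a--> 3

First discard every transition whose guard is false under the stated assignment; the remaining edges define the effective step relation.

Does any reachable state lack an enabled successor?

Reachable = {0,2,3}
  0: b→2  tau→0  [2 out]
  2: a→3  [1 out]
  3: a→3  [1 out]

Answer: DEADLOCK-FREE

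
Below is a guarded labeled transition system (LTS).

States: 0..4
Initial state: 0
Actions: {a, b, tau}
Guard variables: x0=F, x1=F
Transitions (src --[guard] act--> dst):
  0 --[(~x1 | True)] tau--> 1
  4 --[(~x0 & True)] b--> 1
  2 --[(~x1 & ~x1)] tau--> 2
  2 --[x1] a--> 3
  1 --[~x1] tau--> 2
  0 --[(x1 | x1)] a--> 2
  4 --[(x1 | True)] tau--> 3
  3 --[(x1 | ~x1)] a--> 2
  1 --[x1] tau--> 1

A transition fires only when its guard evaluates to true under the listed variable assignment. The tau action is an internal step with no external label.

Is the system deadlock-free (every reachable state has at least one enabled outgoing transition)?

Reach set: {0,1,2}
  0: tau→1  [deg 1]
  1: tau→2  [deg 1]
  2: tau→2  [deg 1]

Answer: DEADLOCK-FREE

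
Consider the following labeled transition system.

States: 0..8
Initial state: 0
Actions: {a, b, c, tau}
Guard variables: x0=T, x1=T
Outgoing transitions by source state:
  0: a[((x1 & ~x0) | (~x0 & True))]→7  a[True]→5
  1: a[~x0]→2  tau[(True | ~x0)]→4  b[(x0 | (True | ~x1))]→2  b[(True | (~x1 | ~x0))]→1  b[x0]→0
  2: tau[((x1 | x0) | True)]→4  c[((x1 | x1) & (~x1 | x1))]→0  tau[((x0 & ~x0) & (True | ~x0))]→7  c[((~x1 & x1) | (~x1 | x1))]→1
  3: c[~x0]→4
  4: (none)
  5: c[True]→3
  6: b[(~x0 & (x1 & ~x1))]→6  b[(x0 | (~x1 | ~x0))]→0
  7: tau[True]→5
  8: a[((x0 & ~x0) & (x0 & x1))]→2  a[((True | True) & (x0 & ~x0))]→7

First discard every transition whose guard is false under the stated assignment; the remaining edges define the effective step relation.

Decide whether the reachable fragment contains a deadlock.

Answer: DEADLOCK at state 3

Analysis:
Reachable = {0,3,5}
  0: a→5  [1 out]
  3: ∅  [STUCK]
  5: c→3  [1 out]
trace reaching 3: a·c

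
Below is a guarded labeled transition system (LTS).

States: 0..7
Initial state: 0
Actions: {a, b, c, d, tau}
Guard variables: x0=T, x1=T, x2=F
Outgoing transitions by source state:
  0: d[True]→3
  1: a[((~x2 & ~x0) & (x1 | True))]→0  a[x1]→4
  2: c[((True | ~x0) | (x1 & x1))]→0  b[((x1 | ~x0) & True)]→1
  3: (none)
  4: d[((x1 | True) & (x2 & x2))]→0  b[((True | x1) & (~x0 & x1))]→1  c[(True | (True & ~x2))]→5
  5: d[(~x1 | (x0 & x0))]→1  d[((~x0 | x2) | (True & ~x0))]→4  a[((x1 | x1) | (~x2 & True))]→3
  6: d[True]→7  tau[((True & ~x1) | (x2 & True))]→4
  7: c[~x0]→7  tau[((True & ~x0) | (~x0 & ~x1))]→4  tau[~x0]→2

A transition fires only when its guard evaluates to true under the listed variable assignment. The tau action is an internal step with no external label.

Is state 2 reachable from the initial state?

8 transition(s) survive guard evaluation.
Layer 0: {0}
Layer 1: {3}  now seen {0,3}
R = {0,3}

Answer: UNREACHABLE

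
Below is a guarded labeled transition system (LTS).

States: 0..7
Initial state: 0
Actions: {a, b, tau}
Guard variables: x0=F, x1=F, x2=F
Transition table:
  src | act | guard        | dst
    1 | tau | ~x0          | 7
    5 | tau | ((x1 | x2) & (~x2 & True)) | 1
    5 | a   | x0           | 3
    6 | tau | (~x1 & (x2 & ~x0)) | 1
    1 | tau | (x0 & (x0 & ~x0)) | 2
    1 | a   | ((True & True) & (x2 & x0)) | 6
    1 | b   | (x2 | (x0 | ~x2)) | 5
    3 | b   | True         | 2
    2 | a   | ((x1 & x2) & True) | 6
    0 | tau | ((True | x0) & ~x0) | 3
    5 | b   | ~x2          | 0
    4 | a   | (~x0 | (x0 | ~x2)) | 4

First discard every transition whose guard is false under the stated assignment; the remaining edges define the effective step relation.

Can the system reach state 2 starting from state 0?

6 transition(s) survive guard evaluation.
depth 0: {0}
depth 1: {3}  cumulative {0,3}
depth 2: {2}  cumulative {0,2,3}
Reachable = {0,2,3}
Path to 2: tau·b

Answer: REACHABLE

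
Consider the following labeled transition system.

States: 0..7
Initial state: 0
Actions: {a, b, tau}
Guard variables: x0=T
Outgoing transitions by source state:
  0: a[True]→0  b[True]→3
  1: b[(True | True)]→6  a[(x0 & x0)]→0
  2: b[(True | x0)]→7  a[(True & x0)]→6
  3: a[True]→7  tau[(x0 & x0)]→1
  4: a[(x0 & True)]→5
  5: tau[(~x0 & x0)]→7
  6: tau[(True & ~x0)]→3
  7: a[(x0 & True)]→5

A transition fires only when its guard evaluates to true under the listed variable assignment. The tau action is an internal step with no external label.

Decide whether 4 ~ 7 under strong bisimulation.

Answer: BISIMILAR

Working:
Compute ~ classes (split until stable):
  round 0: {{0,1,2,3,4,5,6,7}}
  round 1: {{0,1,2},{3},{4,7},{5,6}}
  round 2: {{0},{1},{2},{3},{4,7},{5,6}}
stable after 3 split(s): 6 block(s)
4∈{4,7}, 7∈{4,7}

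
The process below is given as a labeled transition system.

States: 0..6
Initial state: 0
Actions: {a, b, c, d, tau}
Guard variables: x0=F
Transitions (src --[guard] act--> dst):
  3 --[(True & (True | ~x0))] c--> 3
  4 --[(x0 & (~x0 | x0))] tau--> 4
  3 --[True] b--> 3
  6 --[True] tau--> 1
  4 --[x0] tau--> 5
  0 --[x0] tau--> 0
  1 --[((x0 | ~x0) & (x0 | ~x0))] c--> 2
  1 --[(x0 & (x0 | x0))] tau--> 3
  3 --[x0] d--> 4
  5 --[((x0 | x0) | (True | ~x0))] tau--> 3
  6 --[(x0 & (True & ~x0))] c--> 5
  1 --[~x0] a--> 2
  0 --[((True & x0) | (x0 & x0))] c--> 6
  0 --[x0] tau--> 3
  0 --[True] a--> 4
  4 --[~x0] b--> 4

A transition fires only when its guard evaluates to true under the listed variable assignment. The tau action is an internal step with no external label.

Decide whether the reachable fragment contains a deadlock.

Answer: DEADLOCK-FREE

Working:
Reach set: {0,4}
  0: a→4  [deg 1]
  4: b→4  [deg 1]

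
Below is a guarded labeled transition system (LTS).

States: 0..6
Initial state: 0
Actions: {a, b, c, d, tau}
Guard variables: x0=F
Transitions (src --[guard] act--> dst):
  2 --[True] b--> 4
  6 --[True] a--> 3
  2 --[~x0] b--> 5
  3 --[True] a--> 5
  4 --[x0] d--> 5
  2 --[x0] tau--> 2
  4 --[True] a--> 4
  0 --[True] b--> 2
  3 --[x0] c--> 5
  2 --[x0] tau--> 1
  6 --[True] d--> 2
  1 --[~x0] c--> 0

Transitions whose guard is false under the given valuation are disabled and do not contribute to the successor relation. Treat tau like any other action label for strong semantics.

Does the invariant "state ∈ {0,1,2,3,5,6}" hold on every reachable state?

Answer: INVARIANT VIOLATED at state 4

Working:
Inv-set: {0,1,2,3,5,6}
Reachable = {0,2,4,5}
  0: safe
  2: safe
  4: outside
  5: safe
counterexample path to 4: b·b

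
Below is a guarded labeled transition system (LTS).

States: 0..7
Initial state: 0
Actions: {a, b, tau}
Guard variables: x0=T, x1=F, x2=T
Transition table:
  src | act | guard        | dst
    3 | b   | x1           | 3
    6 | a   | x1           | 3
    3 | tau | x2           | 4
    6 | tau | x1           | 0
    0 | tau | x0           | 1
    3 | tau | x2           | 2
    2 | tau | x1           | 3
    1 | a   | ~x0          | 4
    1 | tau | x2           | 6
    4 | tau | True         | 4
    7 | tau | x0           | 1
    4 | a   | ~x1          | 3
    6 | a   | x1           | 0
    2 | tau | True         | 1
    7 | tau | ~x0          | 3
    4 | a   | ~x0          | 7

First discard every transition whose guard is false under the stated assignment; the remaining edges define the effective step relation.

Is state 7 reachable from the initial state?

Answer: UNREACHABLE

Working:
8 transition(s) survive guard evaluation.
depth 0: {0}
depth 1: {1}  cumulative {0,1}
depth 2: {6}  cumulative {0,1,6}
Reachable = {0,1,6}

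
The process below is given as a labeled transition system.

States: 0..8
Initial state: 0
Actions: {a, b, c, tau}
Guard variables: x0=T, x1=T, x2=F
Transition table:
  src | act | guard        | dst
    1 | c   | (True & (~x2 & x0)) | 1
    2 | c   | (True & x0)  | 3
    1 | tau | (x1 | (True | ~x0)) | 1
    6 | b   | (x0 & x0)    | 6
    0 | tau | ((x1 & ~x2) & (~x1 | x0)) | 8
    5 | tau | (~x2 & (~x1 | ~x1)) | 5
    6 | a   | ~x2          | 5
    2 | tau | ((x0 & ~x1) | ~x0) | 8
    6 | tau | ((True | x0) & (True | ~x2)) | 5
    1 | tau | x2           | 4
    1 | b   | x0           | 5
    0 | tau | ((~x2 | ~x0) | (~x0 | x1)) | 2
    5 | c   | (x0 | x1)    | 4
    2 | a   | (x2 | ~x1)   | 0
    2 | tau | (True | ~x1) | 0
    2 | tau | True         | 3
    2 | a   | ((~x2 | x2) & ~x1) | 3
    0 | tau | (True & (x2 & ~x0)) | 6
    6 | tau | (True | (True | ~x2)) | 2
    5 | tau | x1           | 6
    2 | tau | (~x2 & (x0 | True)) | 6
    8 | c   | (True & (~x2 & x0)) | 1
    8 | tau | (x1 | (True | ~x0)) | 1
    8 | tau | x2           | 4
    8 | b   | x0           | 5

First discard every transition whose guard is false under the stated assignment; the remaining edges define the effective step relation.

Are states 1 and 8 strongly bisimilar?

Answer: BISIMILAR

Working:
Bisimulation quotient by refinement:
  π0 = {{0,1,2,3,4,5,6,7,8}}
  π1 = {{0},{1,8},{2,5},{3,4,7},{6}}
  π2 = {{0},{1,8},{2},{3,4,7},{5},{6}}
stable after 3 split(s): 6 block(s)
[1]={1,8}  [8]={1,8}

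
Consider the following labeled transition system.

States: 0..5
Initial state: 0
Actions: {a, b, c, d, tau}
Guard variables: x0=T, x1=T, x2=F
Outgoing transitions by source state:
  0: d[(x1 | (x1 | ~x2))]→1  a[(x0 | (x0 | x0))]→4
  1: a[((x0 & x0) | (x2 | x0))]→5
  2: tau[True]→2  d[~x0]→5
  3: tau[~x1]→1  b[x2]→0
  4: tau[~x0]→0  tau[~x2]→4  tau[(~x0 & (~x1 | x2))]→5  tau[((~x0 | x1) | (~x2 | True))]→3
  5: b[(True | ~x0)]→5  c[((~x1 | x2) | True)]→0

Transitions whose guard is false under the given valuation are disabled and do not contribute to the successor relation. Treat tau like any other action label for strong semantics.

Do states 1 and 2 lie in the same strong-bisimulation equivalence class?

Refine partition for ~:
  P[0] = {{0,1,2,3,4,5}}
  P[1] = {{0},{1},{2,4},{3},{5}}
  P[2] = {{0},{1},{2},{3},{4},{5}}
stable after 3 split(s): 6 block(s)
[1]={1}  [2]={2}

Answer: NOT BISIMILAR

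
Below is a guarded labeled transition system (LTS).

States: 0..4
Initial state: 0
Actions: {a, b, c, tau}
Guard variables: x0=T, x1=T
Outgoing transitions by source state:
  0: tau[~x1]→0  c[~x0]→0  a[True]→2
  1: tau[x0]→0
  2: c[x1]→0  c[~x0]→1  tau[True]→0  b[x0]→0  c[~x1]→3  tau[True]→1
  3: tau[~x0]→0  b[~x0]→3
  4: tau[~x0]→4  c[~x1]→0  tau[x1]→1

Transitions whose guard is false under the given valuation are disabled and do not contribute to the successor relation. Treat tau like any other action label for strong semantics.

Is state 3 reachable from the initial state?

Answer: UNREACHABLE

Trace:
Guard filter leaves 7 enabled edge(s).
Layer 0: {0}
Layer 1: {2}  total {0,2}
Layer 2: {1}  total {0,1,2}
Reachable = {0,1,2}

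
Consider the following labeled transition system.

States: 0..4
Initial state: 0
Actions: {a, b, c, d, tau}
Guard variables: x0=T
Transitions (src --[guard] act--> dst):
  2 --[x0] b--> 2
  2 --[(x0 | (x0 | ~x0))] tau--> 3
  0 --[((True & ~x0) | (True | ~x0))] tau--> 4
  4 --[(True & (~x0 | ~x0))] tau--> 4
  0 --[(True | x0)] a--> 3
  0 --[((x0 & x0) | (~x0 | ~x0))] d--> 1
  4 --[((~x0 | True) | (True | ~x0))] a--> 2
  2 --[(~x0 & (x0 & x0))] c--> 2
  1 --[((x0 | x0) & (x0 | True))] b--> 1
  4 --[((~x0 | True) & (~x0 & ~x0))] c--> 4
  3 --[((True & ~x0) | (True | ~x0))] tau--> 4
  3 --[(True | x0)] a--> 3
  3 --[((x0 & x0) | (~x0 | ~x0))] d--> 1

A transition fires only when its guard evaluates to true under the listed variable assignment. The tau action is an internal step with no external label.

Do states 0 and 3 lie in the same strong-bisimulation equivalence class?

Answer: BISIMILAR

Trace:
Bisimulation quotient by refinement:
  P[0] = {{0,1,2,3,4}}
  P[1] = {{0,3},{1},{2},{4}}
4 equivalence class(es) (converged in 2)
class of 0: {0,3}; class of 3: {0,3}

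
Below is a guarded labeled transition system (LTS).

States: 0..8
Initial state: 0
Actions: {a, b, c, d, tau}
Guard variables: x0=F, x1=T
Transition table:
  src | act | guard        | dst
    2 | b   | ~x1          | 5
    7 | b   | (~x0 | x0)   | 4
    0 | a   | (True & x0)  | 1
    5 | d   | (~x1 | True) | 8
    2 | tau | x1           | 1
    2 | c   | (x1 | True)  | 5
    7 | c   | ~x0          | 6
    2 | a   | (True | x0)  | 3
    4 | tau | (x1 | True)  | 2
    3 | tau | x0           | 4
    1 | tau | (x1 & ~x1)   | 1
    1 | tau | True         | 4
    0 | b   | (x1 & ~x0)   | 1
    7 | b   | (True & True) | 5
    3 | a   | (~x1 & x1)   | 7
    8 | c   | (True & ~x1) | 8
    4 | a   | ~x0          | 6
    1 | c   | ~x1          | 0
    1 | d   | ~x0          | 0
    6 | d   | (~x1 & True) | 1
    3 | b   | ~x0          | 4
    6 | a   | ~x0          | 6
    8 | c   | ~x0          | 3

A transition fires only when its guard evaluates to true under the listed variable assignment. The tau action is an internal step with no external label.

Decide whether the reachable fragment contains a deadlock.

R = {0,1,2,3,4,5,6,8}
  0: b→1  [deg 1]
  1: d→0  tau→4  [deg 2]
  2: a→3  c→5  tau→1  [deg 3]
  3: b→4  [deg 1]
  4: a→6  tau→2  [deg 2]
  5: d→8  [deg 1]
  6: a→6  [deg 1]
  8: c→3  [deg 1]

Answer: DEADLOCK-FREE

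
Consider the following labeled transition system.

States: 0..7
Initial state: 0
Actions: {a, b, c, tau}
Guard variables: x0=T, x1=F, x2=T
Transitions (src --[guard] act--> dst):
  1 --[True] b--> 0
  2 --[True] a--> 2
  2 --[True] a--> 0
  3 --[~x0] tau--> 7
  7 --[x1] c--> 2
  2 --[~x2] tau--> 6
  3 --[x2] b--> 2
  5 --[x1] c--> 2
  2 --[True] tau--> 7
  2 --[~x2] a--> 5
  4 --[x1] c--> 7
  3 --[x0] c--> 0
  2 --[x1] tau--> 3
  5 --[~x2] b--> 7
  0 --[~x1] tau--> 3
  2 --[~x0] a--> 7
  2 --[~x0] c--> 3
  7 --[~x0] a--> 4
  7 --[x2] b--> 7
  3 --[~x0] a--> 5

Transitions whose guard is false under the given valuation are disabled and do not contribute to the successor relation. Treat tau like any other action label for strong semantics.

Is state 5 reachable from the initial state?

Answer: UNREACHABLE

Working:
8 transition(s) survive guard evaluation.
Layer 0: {0}
Layer 1: {3}  now seen {0,3}
Layer 2: {2}  now seen {0,2,3}
Layer 3: {7}  now seen {0,2,3,7}
Reachable = {0,2,3,7}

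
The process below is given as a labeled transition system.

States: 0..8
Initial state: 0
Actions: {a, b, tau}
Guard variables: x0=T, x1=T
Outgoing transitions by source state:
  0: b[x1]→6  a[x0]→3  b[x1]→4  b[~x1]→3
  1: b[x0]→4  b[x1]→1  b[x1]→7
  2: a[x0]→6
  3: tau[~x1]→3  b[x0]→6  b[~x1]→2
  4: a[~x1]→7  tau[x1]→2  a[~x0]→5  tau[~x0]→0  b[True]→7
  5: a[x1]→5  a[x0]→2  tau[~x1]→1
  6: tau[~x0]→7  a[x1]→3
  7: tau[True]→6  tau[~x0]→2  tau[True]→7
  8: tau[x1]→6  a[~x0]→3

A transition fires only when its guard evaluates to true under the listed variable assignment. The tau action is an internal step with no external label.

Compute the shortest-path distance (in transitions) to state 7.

Layered search for 7:
  Layer 0: {0}
  Layer 1: {3,4,6}
  Layer 2: {2,7}
7 enters at depth 2; path b·b

Answer: 2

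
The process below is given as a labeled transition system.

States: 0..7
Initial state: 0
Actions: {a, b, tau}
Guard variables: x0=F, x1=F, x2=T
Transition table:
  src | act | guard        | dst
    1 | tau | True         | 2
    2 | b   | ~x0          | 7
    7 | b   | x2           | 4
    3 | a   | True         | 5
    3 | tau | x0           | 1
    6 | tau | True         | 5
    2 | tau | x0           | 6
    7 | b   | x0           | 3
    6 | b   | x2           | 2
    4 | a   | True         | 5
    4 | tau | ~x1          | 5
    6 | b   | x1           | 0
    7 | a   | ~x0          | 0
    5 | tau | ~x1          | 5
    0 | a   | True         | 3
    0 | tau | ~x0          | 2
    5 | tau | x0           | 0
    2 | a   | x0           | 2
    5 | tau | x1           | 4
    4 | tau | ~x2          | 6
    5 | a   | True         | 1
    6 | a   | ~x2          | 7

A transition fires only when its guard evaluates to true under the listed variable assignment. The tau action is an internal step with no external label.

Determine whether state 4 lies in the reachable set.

13 transition(s) survive guard evaluation.
depth 0: {0}
depth 1: {2,3}  now seen {0,2,3}
depth 2: {5,7}  now seen {0,2,3,5,7}
depth 3: {1,4}  now seen {0,1,2,3,4,5,7}
Reach set: {0,1,2,3,4,5,7}
witness 4: tau·b·b

Answer: REACHABLE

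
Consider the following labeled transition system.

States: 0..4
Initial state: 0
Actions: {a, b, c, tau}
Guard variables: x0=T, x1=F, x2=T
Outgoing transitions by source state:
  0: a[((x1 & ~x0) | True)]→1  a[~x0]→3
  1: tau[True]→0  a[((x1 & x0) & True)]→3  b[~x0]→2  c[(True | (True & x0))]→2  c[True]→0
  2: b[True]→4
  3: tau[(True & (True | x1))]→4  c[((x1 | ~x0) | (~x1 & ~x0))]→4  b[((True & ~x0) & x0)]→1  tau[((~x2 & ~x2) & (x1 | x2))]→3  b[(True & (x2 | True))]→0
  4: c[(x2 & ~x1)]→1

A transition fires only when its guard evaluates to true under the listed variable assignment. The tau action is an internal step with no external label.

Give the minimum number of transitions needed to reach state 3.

Answer: UNREACHABLE

Analysis:
BFS to 3:
  Layer 0: {0}
  Layer 1: {1}
  Layer 2: {2}
  Layer 3: {4}
3 never appears.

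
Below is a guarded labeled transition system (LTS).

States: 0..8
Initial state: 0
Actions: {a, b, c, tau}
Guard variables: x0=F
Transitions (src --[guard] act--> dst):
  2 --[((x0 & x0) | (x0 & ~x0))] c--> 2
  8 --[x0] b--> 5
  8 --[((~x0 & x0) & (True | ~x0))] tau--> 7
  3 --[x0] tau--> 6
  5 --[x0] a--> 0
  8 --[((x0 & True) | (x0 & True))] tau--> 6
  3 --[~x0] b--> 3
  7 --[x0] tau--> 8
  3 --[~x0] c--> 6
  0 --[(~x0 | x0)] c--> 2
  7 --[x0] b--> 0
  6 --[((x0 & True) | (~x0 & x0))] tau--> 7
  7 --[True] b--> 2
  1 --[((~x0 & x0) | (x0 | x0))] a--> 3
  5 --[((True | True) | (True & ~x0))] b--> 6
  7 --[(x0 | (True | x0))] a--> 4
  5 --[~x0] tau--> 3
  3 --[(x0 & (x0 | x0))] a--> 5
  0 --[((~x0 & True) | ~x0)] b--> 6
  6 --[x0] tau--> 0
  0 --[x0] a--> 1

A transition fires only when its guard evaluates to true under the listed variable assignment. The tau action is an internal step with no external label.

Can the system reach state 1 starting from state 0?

8 transition(s) survive guard evaluation.
Layer 0: {0}
Layer 1: {2,6}  now seen {0,2,6}
Reachable = {0,2,6}

Answer: UNREACHABLE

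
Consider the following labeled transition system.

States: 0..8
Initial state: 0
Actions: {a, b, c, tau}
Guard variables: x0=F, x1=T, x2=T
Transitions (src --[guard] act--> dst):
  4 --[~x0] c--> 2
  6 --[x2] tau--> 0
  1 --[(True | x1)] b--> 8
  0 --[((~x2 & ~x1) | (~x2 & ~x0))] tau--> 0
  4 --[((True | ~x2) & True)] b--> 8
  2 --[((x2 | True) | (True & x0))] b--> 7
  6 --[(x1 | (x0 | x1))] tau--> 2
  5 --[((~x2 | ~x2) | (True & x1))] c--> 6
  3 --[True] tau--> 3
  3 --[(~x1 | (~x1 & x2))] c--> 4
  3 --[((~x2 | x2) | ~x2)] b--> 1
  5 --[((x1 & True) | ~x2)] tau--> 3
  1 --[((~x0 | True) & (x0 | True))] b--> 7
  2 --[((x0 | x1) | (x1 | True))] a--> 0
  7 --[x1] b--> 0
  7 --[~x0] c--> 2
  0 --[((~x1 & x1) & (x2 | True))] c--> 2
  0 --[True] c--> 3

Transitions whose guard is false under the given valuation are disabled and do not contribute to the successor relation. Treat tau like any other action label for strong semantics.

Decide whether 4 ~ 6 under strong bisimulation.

Answer: NOT BISIMILAR

Analysis:
Compute ~ classes (split until stable):
  π0 = {{0,1,2,3,4,5,6,7,8}}
  π1 = {{0},{1},{2},{3},{4,7},{5},{6},{8}}
  π2 = {{0},{1},{2},{3},{4},{5},{6},{7},{8}}
stable after 3 split(s): 9 block(s)
class of 4: {4}; class of 6: {6}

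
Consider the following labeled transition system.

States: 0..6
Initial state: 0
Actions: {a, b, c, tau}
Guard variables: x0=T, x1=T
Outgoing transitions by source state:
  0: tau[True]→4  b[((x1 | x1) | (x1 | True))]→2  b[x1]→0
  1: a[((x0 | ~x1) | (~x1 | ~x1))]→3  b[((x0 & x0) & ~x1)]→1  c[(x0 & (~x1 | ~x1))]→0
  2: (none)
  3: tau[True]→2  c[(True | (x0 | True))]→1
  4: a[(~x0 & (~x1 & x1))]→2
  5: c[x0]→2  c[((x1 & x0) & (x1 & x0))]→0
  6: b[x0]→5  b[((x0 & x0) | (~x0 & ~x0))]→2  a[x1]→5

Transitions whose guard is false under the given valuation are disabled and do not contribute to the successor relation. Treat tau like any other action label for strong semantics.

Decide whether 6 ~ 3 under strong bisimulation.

Answer: NOT BISIMILAR

Working:
Compute ~ classes (split until stable):
  round 0: {{0,1,2,3,4,5,6}}
  round 1: {{0},{1},{2,4},{3},{5},{6}}
6 equivalence class(es) (converged in 2)
class of 6: {6}; class of 3: {3}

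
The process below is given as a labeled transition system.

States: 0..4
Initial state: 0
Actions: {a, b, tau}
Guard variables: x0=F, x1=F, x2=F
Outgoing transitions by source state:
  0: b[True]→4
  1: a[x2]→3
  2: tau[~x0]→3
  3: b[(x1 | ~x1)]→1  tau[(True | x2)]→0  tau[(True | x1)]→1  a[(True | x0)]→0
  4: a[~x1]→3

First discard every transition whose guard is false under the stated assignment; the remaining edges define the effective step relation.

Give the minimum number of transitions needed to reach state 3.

Answer: 2

Trace:
Layered search for 3:
  L0 = {0}
  L1 = {4}
  L2 = {3}
3 enters at depth 2; path b·a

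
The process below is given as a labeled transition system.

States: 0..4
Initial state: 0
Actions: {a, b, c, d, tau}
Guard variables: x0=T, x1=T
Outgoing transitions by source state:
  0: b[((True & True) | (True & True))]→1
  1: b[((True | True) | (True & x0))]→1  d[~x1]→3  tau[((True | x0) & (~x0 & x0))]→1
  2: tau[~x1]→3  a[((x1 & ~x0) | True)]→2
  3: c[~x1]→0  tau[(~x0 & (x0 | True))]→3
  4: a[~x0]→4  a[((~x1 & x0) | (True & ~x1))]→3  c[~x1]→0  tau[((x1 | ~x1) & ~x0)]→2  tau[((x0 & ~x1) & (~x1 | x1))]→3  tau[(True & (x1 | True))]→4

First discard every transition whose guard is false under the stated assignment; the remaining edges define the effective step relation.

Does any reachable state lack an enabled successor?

R = {0,1}
  0: b→1  [1 exit(s)]
  1: b→1  [1 exit(s)]

Answer: DEADLOCK-FREE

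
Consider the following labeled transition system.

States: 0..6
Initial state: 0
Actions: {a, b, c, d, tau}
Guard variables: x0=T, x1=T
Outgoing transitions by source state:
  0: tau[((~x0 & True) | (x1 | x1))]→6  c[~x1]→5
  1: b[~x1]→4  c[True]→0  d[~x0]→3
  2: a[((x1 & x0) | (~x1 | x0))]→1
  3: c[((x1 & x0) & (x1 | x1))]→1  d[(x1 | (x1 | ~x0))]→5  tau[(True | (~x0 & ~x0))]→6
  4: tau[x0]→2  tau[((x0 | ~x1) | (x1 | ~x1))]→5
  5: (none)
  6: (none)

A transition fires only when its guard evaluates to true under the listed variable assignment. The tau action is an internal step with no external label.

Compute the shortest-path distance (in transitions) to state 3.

Breadth-first toward 3:
  L0 = {0}
  L1 = {6}
3 never appears.

Answer: UNREACHABLE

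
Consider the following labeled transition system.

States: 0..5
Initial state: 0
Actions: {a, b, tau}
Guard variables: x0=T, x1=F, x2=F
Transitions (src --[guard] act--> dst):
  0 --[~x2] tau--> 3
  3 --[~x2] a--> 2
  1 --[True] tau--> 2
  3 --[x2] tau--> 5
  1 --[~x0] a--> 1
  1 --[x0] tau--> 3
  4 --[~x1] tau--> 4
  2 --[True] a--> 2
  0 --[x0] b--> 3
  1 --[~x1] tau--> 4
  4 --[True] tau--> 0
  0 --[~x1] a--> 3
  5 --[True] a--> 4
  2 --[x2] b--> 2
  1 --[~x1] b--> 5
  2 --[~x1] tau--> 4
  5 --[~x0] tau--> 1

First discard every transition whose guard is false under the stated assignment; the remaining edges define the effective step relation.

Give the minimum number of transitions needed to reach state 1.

Layered search for 1:
  Layer 0: {0}
  Layer 1: {3}
  Layer 2: {2}
  Layer 3: {4}
1 never appears.

Answer: UNREACHABLE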